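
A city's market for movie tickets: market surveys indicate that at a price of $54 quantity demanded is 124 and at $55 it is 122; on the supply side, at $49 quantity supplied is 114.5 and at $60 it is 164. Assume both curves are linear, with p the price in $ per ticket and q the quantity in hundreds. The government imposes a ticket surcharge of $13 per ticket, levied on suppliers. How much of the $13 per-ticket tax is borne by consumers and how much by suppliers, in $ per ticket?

Demand slope: (122 − 124)/(55 − 54) = -2, so qd = 232 − 2p.
Supply slope: (164 − 114.5)/(60 − 49) = 4.5, so qs = 4.5p − 106.
Before the tax: set 232 − 2p = 4.5p − 106 → p* = $52, q* = 128.
With the tax collected from suppliers, supply shifts: qs = 4.5(p − 13) − 106.
New equilibrium: consumers pay $61, suppliers receive $48, q = 110. (Wedge: pb − ps = 13.)
Burden on consumers: $9; on suppliers: $4. (They sum to $13.)

Consumers bear $9 per ticket; suppliers bear $4 per ticket.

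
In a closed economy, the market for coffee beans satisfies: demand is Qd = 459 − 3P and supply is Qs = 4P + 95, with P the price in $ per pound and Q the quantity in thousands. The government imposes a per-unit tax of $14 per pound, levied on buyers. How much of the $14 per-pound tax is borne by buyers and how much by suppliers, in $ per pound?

Buyers bear $8 per pound; suppliers bear $6 per pound.

Before the tax: set 459 − 3P = 4P + 95 → P* = $52, Q* = 303.
With the tax collected from buyers, demand (in seller-price terms) shifts: Qd = 459 − 3(P + 14).
New equilibrium: buyers pay $60, suppliers receive $46, Q = 279. (Wedge: Pb − Ps = 14.)
Burden on buyers: $8; on suppliers: $6. (They sum to $14.)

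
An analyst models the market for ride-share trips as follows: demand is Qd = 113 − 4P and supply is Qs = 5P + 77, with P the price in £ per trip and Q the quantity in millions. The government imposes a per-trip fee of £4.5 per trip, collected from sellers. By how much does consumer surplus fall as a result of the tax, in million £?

Consumer surplus falls by £230 million.

Before the tax: set 113 − 4P = 5P + 77 → P* = £4, Q* = 97.
With the tax collected from sellers, supply shifts: Qs = 5(P − 4.5) + 77.
Solving gives Q = 87 with buyers paying £6.5 and sellers receiving £2 (the £4.5 wedge).
ΔCS is the trapezoid between Q = 87 and Q = 97 of height £2.5: ½ · (97 + 87) · 2.5 = £230.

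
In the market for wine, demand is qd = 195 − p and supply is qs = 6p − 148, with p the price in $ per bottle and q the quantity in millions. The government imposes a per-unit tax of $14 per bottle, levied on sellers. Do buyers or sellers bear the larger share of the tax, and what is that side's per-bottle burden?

Buyers bear the larger share: $12 per bottle.

Without the tax, 195 − p = 6p − 148 gives 7p = 343, so p* = $49 and q* = 146.
With the tax collected from sellers, supply shifts: qs = 6(p − 14) − 148.
Solving gives q = 134 with buyers paying $61 and sellers receiving $47 (the $14 wedge).
Per-bottle burden: buyers $12, sellers $2.
Buyers take the larger share because demand is less price-elastic here (demand slope 1 vs supply slope 6).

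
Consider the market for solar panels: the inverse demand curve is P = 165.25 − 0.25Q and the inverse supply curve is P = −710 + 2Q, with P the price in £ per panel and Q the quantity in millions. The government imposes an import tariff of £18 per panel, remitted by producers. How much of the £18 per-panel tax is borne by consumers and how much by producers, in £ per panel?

Consumers bear £2 per panel; producers bear £16 per panel.

Rewrite in direct form: Qd = 661 − 4P and Qs = 0.5P + 355.
Before the tax: set 661 − 4P = 0.5P + 355 → P* = £68, Q* = 389.
With the tax collected from producers, supply shifts: Qs = 0.5(P − 18) + 355.
Solving gives Q = 381 with consumers paying £70 and producers receiving £52 (the £18 wedge).
Burden on consumers: £2; on producers: £16. (They sum to £18.)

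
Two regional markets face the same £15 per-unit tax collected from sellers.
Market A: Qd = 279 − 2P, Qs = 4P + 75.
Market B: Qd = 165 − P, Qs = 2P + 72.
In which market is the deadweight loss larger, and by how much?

Market A, by £75.

Market A: pre-tax P* = £34, Q* = 211; post-tax Q = 191; deadweight loss = £150.
Market B: pre-tax P* = £31, Q* = 134; post-tax Q = 124; deadweight loss = £75.
Difference: £150 vs £75 → market A is larger by £75.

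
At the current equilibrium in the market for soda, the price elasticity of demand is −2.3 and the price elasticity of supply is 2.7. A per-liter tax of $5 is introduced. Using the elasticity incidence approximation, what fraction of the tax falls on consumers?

Incidence ratio: consumers' share ≈ εs / (εs + |εd|) = 2.7 / (2.7 + 2.3) = 0.54.
Supply is the more elastic side, so consumers bear the larger share.

Consumers' share ≈ 0.54.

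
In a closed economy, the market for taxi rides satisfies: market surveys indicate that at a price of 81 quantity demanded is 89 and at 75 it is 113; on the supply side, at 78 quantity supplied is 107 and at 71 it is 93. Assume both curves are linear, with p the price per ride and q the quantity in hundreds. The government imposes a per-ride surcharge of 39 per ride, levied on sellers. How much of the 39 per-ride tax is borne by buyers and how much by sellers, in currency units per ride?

Demand slope: (113 − 89)/(75 − 81) = -4, so qd = 413 − 4p.
Supply slope: (93 − 107)/(71 − 78) = 2, so qs = 2p − 49.
Before the tax: set 413 − 4p = 2p − 49 → p* = 77, q* = 105.
With the tax collected from sellers, supply shifts: qs = 2(p − 39) − 49.
Solving gives q = 53 with buyers paying 90 and sellers receiving 51 (the 39 wedge).
Burden on buyers: 13; on sellers: 26. (They sum to 39.)

Buyers bear 13 per ride; sellers bear 26 per ride.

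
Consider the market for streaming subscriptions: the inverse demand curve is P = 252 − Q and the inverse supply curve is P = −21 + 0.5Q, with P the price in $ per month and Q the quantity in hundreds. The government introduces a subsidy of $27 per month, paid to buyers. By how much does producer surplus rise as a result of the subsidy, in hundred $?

Rewrite in direct form: Qd = 252 − P and Qs = 2P + 42.
Before the subsidy: set 252 − P = 2P + 42 → P* = $70, Q* = 182.
With a per-unit subsidy paid to buyers, each effectively pays P − 27, so demand becomes Qd = 252 − (P − 27).
New equilibrium: buyers pay $52, producers receive $79, Q = 200. (Wedge: Pb − Ps = −27.)
ΔPS is the trapezoid between Q = 200 and Q = 182 of height $9: ½ · (182 + 200) · 9 = $1719.

Producer surplus rises by $1719 hundred.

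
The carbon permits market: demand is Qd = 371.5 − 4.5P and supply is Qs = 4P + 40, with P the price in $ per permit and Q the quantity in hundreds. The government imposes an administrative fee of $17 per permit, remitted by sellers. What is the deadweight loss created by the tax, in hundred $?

Without the tax, 371.5 − 4.5P = 4P + 40 gives 8.5P = 331.5, so P* = $39 and Q* = 196.
With the tax collected from sellers, supply shifts: Qs = 4(P − 17) + 40.
New equilibrium: buyers pay $47, sellers receive $30, Q = 160. (Wedge: Pb − Ps = 17.)
Quantity falls by |ΔQ| = |196 − 160| = 36.
DWL = ½ · t · |ΔQ| = ½ · 17 · 36 = $306.

Deadweight loss = $306 hundred.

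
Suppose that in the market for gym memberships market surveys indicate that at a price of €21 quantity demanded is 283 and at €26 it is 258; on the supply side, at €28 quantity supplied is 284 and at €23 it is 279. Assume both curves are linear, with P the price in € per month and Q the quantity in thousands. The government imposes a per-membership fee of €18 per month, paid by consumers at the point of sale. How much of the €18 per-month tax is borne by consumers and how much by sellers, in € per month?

Demand slope: (258 − 283)/(26 − 21) = -5, so Qd = 388 − 5P.
Supply slope: (279 − 284)/(23 − 28) = 1, so Qs = P + 256.
Without the tax, 388 − 5P = P + 256 gives 6P = 132, so P* = €22 and Q* = 278.
With the tax collected from consumers, demand (in seller-price terms) shifts: Qd = 388 − 5(P + 18).
New equilibrium: consumers pay €25, sellers receive €7, Q = 263. (Wedge: Pb − Ps = 18.)
Burden on consumers: €3; on sellers: €15. (They sum to €18.)

Consumers bear €3 per month; sellers bear €15 per month.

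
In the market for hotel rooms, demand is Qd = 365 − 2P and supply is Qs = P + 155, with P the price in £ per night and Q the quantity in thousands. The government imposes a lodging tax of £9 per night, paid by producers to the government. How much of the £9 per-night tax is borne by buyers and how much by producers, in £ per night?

Without the tax, 365 − 2P = P + 155 gives 3P = 210, so P* = £70 and Q* = 225.
With the tax collected from producers, supply shifts: Qs = (P − 9) + 155.
Solving gives Q = 219 with buyers paying £73 and producers receiving £64 (the £9 wedge).
Burden on buyers: £3; on producers: £6. (They sum to £9.)
The less price-elastic side of the market bears the larger share of a per-unit tax.

Buyers bear £3 per night; producers bear £6 per night.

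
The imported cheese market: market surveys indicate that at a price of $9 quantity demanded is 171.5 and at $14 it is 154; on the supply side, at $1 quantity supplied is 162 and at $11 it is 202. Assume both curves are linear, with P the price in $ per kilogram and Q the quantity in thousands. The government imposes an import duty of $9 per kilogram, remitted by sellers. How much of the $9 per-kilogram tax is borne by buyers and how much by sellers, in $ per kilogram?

Demand slope: (154 − 171.5)/(14 − 9) = -3.5, so Qd = 203 − 3.5P.
Supply slope: (202 − 162)/(11 − 1) = 4, so Qs = 4P + 158.
Before the tax: set 203 − 3.5P = 4P + 158 → P* = $6, Q* = 182.
With the tax collected from sellers, supply shifts: Qs = 4(P − 9) + 158.
New equilibrium: buyers pay $10.8, sellers receive $1.8, Q = 165.2. (Wedge: Pb − Ps = 9.)
Burden on buyers: $4.8; on sellers: $4.2. (They sum to $9.)
The less price-elastic side of the market bears the larger share of a per-unit tax.

Buyers bear $4.8 per kilogram; sellers bear $4.2 per kilogram.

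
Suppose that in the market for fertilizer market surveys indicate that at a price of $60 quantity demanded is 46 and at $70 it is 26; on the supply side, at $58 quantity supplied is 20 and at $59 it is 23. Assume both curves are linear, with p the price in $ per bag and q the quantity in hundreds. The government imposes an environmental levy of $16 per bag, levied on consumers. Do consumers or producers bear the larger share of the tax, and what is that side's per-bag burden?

Consumers bear the larger share: $9.6 per bag.

Demand slope: (26 − 46)/(70 − 60) = -2, so qd = 166 − 2p.
Supply slope: (23 − 20)/(59 − 58) = 3, so qs = 3p − 154.
Without the tax, 166 − 2p = 3p − 154 gives 5p = 320, so p* = $64 and q* = 38.
With the tax collected from consumers, demand (in seller-price terms) shifts: qd = 166 − 2(p + 16).
Solving gives q = 18.8 with consumers paying $73.6 and producers receiving $57.6 (the $16 wedge).
Per-bag burden: consumers $9.6, producers $6.4.
Consumers take the larger share because demand is less price-elastic here (demand slope 2 vs supply slope 3).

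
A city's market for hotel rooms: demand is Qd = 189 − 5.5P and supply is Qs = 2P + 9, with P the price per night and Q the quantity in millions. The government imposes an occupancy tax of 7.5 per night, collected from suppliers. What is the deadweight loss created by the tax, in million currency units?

Deadweight loss = 41.25 million.

Without the tax, 189 − 5.5P = 2P + 9 gives 7.5P = 180, so P* = 24 and Q* = 57.
With the tax collected from suppliers, supply shifts: Qs = 2(P − 7.5) + 9.
Solving gives Q = 46 with consumers paying 26 and suppliers receiving 18.5 (the 7.5 wedge).
Quantity falls by |ΔQ| = |57 − 46| = 11.
DWL = ½ · t · |ΔQ| = ½ · 7.5 · 11 = 41.25.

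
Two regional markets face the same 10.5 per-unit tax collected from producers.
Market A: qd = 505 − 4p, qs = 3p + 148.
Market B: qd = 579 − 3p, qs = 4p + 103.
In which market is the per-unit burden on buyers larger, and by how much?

Market A: pre-tax p* = 51, q* = 301; post-tax q = 283; per-unit burden on buyers = 4.5.
Market B: pre-tax p* = 68, q* = 375; post-tax q = 357; per-unit burden on buyers = 6.
Difference: 4.5 vs 6 → market B is larger by 1.5.

Market B, by 1.5.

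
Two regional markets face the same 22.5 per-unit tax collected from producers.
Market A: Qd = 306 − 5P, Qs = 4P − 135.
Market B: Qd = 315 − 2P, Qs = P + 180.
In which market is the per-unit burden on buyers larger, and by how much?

Market A: pre-tax P* = 49, Q* = 61; post-tax Q = 11; per-unit burden on buyers = 10.
Market B: pre-tax P* = 45, Q* = 225; post-tax Q = 210; per-unit burden on buyers = 7.5.
Difference: 10 vs 7.5 → market A is larger by 2.5.

Market A, by 2.5.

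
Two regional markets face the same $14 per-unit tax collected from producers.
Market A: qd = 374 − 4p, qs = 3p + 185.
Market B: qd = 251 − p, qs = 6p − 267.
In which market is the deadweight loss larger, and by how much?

Market A: pre-tax p* = $27, q* = 266; post-tax q = 242; deadweight loss = $168.
Market B: pre-tax p* = $74, q* = 177; post-tax q = 165; deadweight loss = $84.
Difference: $168 vs $84 → market A is larger by $84.

Market A, by $84.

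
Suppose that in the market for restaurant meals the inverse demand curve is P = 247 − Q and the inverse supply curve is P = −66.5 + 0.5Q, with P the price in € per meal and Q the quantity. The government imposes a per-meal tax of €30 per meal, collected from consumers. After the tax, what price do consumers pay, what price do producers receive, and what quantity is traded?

Rewrite in direct form: Qd = 247 − P and Qs = 2P + 133.
Without the tax, 247 − P = 2P + 133 gives 3P = 114, so P* = €38 and Q* = 209.
With the tax collected from consumers, demand (in seller-price terms) shifts: Qd = 247 − (P + 30).
New equilibrium: consumers pay €58, producers receive €28, Q = 189. (Wedge: Pb − Ps = 30.)
The less price-elastic side of the market bears the larger share of a per-unit tax.

Consumers pay €58; producers receive €28; quantity = 189.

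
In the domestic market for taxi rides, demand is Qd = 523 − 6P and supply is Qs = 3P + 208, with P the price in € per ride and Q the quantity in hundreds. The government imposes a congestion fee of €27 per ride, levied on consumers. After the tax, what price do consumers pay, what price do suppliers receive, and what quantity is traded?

Consumers pay €44; suppliers receive €17; quantity = 259.

Without the tax, 523 − 6P = 3P + 208 gives 9P = 315, so P* = €35 and Q* = 313.
With the tax collected from consumers, demand (in seller-price terms) shifts: Qd = 523 − 6(P + 27).
Solving gives Q = 259 with consumers paying €44 and suppliers receiving €17 (the €27 wedge).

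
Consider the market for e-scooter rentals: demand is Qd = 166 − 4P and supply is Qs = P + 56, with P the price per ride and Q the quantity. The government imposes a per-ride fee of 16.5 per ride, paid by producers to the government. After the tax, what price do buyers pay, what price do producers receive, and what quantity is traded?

Buyers pay 25.3; producers receive 8.8; quantity = 64.8.

Before the tax: set 166 − 4P = P + 56 → P* = 22, Q* = 78.
With the tax collected from producers, supply shifts: Qs = (P − 16.5) + 56.
New equilibrium: buyers pay 25.3, producers receive 8.8, Q = 64.8. (Wedge: Pb − Ps = 16.5.)
The less price-elastic side of the market bears the larger share of a per-unit tax.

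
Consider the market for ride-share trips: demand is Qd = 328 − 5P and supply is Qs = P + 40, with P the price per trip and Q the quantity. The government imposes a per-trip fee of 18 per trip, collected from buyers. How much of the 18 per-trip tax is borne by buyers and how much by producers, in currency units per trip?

Buyers bear 3 per trip; producers bear 15 per trip.

Before the tax: set 328 − 5P = P + 40 → P* = 48, Q* = 88.
With the tax collected from buyers, demand (in seller-price terms) shifts: Qd = 328 − 5(P + 18).
Solving gives Q = 73 with buyers paying 51 and producers receiving 33 (the 18 wedge).
Burden on buyers: 3; on producers: 15. (They sum to 18.)
The less price-elastic side of the market bears the larger share of a per-unit tax.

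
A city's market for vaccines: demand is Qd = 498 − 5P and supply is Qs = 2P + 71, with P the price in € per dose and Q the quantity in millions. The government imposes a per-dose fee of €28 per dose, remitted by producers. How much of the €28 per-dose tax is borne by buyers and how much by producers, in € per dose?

Before the tax: set 498 − 5P = 2P + 71 → P* = €61, Q* = 193.
With the tax collected from producers, supply shifts: Qs = 2(P − 28) + 71.
Solving gives Q = 153 with buyers paying €69 and producers receiving €41 (the €28 wedge).
Burden on buyers: €8; on producers: €20. (They sum to €28.)

Buyers bear €8 per dose; producers bear €20 per dose.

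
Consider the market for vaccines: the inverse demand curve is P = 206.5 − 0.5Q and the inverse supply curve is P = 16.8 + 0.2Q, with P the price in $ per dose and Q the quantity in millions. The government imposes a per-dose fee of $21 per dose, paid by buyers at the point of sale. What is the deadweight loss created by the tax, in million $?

Deadweight loss = $315 million.

Rewrite in direct form: Qd = 413 − 2P and Qs = 5P − 84.
Before the tax: set 413 − 2P = 5P − 84 → P* = $71, Q* = 271.
With the tax collected from buyers, demand (in seller-price terms) shifts: Qd = 413 − 2(P + 21).
New equilibrium: buyers pay $86, producers receive $65, Q = 241. (Wedge: Pb − Ps = 21.)
Quantity falls by |ΔQ| = |271 − 241| = 30.
DWL = ½ · t · |ΔQ| = ½ · 21 · 30 = $315.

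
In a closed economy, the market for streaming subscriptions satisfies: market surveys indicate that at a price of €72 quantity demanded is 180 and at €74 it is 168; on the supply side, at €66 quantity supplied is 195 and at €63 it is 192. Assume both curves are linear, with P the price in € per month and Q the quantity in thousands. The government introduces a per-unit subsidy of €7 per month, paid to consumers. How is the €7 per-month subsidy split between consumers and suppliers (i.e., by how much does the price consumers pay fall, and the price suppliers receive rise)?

Consumers gain €1 per month; suppliers gain €6 per month.

Demand slope: (168 − 180)/(74 − 72) = -6, so Qd = 612 − 6P.
Supply slope: (192 − 195)/(63 − 66) = 1, so Qs = P + 129.
Before the subsidy: set 612 − 6P = P + 129 → P* = €69, Q* = 198.
With a per-unit subsidy paid to consumers, each effectively pays P − 7, so demand becomes Qd = 612 − 6(P − 7).
New equilibrium: consumers pay €68, suppliers receive €75, Q = 204. (Wedge: Pb − Ps = −7.)
Gain to consumers: €1; to suppliers: €6. (They sum to €7.)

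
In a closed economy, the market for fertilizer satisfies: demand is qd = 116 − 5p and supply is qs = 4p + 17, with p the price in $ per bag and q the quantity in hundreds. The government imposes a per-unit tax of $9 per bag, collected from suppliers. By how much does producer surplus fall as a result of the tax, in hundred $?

Producer surplus falls by $255 hundred.

Before the tax: set 116 − 5p = 4p + 17 → p* = $11, q* = 61.
With the tax collected from suppliers, supply shifts: qs = 4(p − 9) + 17.
New equilibrium: buyers pay $15, suppliers receive $6, q = 41. (Wedge: pb − ps = 9.)
ΔPS is the trapezoid between Q = 41 and Q = 61 of height $5: ½ · (61 + 41) · 5 = $255.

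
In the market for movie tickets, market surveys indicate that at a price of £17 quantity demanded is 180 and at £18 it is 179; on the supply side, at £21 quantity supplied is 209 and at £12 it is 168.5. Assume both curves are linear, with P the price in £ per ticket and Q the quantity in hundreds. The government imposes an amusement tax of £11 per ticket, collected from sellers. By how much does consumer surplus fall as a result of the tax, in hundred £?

Demand slope: (179 − 180)/(18 − 17) = -1, so Qd = 197 − P.
Supply slope: (168.5 − 209)/(12 − 21) = 4.5, so Qs = 4.5P + 114.5.
Before the tax: set 197 − P = 4.5P + 114.5 → P* = £15, Q* = 182.
With the tax collected from sellers, supply shifts: Qs = 4.5(P − 11) + 114.5.
New equilibrium: buyers pay £24, sellers receive £13, Q = 173. (Wedge: Pb − Ps = 11.)
ΔCS is the trapezoid between Q = 173 and Q = 182 of height £9: ½ · (182 + 173) · 9 = £1597.5.

Consumer surplus falls by £1597.5 hundred.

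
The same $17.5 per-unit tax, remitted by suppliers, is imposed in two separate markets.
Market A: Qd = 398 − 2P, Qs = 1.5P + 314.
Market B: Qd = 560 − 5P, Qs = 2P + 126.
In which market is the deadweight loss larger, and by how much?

Market B, by $87.5.

Market A: pre-tax P* = $24, Q* = 350; post-tax Q = 335; deadweight loss = $131.25.
Market B: pre-tax P* = $62, Q* = 250; post-tax Q = 225; deadweight loss = $218.75.
Difference: $131.25 vs $218.75 → market B is larger by $87.5.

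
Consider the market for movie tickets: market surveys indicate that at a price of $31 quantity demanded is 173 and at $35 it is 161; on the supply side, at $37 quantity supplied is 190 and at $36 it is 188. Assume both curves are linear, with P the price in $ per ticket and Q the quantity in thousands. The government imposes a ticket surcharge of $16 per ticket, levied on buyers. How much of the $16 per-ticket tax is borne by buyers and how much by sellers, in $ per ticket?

Buyers bear $6.4 per ticket; sellers bear $9.6 per ticket.

Demand slope: (161 − 173)/(35 − 31) = -3, so Qd = 266 − 3P.
Supply slope: (188 − 190)/(36 − 37) = 2, so Qs = 2P + 116.
Before the tax: set 266 − 3P = 2P + 116 → P* = $30, Q* = 176.
With the tax collected from buyers, demand (in seller-price terms) shifts: Qd = 266 − 3(P + 16).
New equilibrium: buyers pay $36.4, sellers receive $20.4, Q = 156.8. (Wedge: Pb − Ps = 16.)
Burden on buyers: $6.4; on sellers: $9.6. (They sum to $16.)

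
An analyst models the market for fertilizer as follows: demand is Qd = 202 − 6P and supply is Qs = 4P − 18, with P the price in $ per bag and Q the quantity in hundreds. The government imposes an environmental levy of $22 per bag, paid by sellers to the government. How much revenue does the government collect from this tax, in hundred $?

Before the tax: set 202 − 6P = 4P − 18 → P* = $22, Q* = 70.
With the tax collected from sellers, supply shifts: Qs = 4(P − 22) − 18.
New equilibrium: buyers pay $30.8, sellers receive $8.8, Q = 17.2. (Wedge: Pb − Ps = 22.)
Revenue = t · Q = 22 · 17.2 = $378.4.

Tax revenue = $378.4 hundred.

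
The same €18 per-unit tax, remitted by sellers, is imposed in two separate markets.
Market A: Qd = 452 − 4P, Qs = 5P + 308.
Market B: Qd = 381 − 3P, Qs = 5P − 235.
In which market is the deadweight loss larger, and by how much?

Market A: pre-tax P* = €16, Q* = 388; post-tax Q = 348; deadweight loss = €360.
Market B: pre-tax P* = €77, Q* = 150; post-tax Q = 116.25; deadweight loss = €303.75.
Difference: €360 vs €303.75 → market A is larger by €56.25.

Market A, by €56.25.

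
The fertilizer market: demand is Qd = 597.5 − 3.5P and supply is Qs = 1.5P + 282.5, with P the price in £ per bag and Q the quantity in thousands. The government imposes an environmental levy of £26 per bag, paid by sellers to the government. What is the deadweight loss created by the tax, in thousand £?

Deadweight loss = £354.9 thousand.

Without the tax, 597.5 − 3.5P = 1.5P + 282.5 gives 5P = 315, so P* = £63 and Q* = 377.
With the tax collected from sellers, supply shifts: Qs = 1.5(P − 26) + 282.5.
Solving gives Q = 349.7 with consumers paying £70.8 and sellers receiving £44.8 (the £26 wedge).
Quantity falls by |ΔQ| = |377 − 349.7| = 27.3.
DWL = ½ · t · |ΔQ| = ½ · 26 · 27.3 = £354.9.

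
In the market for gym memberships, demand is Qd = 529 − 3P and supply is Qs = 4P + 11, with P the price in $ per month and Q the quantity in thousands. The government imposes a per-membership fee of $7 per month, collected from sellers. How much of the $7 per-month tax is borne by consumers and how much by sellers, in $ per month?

Consumers bear $4 per month; sellers bear $3 per month.

Before the tax: set 529 − 3P = 4P + 11 → P* = $74, Q* = 307.
With the tax collected from sellers, supply shifts: Qs = 4(P − 7) + 11.
Solving gives Q = 295 with consumers paying $78 and sellers receiving $71 (the $7 wedge).
Burden on consumers: $4; on sellers: $3. (They sum to $7.)
The less price-elastic side of the market bears the larger share of a per-unit tax.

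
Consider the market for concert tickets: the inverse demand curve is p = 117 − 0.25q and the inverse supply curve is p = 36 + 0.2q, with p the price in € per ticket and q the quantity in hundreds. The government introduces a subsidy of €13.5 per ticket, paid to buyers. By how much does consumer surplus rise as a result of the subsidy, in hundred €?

Consumer surplus rises by €1462.5 hundred.

Rewrite in direct form: qd = 468 − 4p and qs = 5p − 180.
Without the subsidy, 468 − 4p = 5p − 180 gives 9p = 648, so p* = €72 and q* = 180.
With a per-unit subsidy paid to buyers, each effectively pays p − 13.5, so demand becomes qd = 468 − 4(p − 13.5).
Solving gives q = 210 with buyers paying €64.5 and sellers receiving €78 (the €13.5 wedge).
ΔCS is the trapezoid between Q = 210 and Q = 180 of height €7.5: ½ · (180 + 210) · 7.5 = €1462.5.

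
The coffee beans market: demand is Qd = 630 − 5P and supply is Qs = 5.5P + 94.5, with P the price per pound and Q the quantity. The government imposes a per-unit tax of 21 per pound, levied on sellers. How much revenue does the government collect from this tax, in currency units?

Tax revenue = 6720.

Before the tax: set 630 − 5P = 5.5P + 94.5 → P* = 51, Q* = 375.
With the tax collected from sellers, supply shifts: Qs = 5.5(P − 21) + 94.5.
New equilibrium: consumers pay 62, sellers receive 41, Q = 320. (Wedge: Pb − Ps = 21.)
Revenue = t · Q = 21 · 320 = 6720.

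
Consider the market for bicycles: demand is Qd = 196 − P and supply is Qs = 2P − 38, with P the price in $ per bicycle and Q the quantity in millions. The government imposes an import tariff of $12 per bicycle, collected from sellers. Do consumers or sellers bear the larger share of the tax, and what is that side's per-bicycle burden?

Before the tax: set 196 − P = 2P − 38 → P* = $78, Q* = 118.
With the tax collected from sellers, supply shifts: Qs = 2(P − 12) − 38.
New equilibrium: consumers pay $86, sellers receive $74, Q = 110. (Wedge: Pb − Ps = 12.)
Per-bicycle burden: consumers $8, sellers $4.
Consumers take the larger share because demand is less price-elastic here (demand slope 1 vs supply slope 2).

Consumers bear the larger share: $8 per bicycle.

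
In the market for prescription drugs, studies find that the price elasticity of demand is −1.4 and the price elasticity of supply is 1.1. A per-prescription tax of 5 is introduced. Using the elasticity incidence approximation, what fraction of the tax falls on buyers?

Buyers' share ≈ 0.44.

Incidence ratio: buyers' share ≈ εs / (εs + |εd|) = 1.1 / (1.1 + 1.4) = 0.44.
Supply is the less elastic side, so buyers bear the smaller share.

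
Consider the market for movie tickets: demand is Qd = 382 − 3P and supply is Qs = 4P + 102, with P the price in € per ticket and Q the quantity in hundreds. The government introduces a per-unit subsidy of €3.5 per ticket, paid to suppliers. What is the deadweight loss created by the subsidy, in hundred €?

Without the subsidy, 382 − 3P = 4P + 102 gives 7P = 280, so P* = €40 and Q* = 262.
With a per-unit subsidy paid to suppliers, each receives P + 3.5 per unit sold, so supply becomes Qs = 4(P + 3.5) + 102.
Solving gives Q = 268 with buyers paying €38 and suppliers receiving €41.5 (the €3.5 wedge).
Quantity rises by |ΔQ| = |262 − 268| = 6.
DWL = ½ · t · |ΔQ| = ½ · 3.5 · 6 = €10.5.

Deadweight loss = €10.5 hundred.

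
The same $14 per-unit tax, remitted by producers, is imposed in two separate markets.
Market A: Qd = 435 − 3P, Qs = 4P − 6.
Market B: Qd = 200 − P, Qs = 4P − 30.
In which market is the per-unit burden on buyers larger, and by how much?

Market A: pre-tax P* = $63, Q* = 246; post-tax Q = 222; per-unit burden on buyers = $8.
Market B: pre-tax P* = $46, Q* = 154; post-tax Q = 142.8; per-unit burden on buyers = $11.2.
Difference: $8 vs $11.2 → market B is larger by $3.2.

Market B, by $3.2.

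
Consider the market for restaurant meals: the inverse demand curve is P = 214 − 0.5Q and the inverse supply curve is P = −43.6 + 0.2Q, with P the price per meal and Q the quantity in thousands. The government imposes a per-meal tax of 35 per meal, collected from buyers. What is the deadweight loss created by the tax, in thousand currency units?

Inverting to Q(P) form: Qd = 428 − 2P; Qs = 5P + 218.
Before the tax: set 428 − 2P = 5P + 218 → P* = 30, Q* = 368.
With the tax collected from buyers, demand (in seller-price terms) shifts: Qd = 428 − 2(P + 35).
New equilibrium: buyers pay 55, sellers receive 20, Q = 318. (Wedge: Pb − Ps = 35.)
Quantity falls by |ΔQ| = |368 − 318| = 50.
DWL = ½ · t · |ΔQ| = ½ · 35 · 50 = 875.

Deadweight loss = 875 thousand.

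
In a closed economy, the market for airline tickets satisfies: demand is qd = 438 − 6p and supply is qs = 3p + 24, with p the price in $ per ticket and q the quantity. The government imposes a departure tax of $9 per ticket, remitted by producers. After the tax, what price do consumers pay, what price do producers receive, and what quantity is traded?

Consumers pay $49; producers receive $40; quantity = 144.

Without the tax, 438 − 6p = 3p + 24 gives 9p = 414, so p* = $46 and q* = 162.
With the tax collected from producers, supply shifts: qs = 3(p − 9) + 24.
Solving gives q = 144 with consumers paying $49 and producers receiving $40 (the $9 wedge).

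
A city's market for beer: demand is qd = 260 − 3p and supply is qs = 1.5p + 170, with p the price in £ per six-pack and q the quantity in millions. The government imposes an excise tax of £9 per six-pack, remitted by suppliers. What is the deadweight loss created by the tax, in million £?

Before the tax: set 260 − 3p = 1.5p + 170 → p* = £20, q* = 200.
With the tax collected from suppliers, supply shifts: qs = 1.5(p − 9) + 170.
Solving gives q = 191 with consumers paying £23 and suppliers receiving £14 (the £9 wedge).
Quantity falls by |ΔQ| = |200 − 191| = 9.
DWL = ½ · t · |ΔQ| = ½ · 9 · 9 = £40.5.

Deadweight loss = £40.5 million.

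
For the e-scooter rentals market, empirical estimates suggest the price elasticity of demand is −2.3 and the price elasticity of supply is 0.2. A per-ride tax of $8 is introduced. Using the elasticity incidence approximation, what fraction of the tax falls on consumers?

Consumers' share ≈ 0.08.

Incidence ratio: consumers' share ≈ εs / (εs + |εd|) = 0.2 / (0.2 + 2.3) = 0.08.
Supply is the less elastic side, so consumers bear the smaller share.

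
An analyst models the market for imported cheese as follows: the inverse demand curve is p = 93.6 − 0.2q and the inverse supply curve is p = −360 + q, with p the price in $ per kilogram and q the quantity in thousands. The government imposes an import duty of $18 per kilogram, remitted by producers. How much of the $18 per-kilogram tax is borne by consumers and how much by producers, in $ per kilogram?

Inverting to q(p) form: qd = 468 − 5p; qs = p + 360.
Without the tax, 468 − 5p = p + 360 gives 6p = 108, so p* = $18 and q* = 378.
With the tax collected from producers, supply shifts: qs = (p − 18) + 360.
New equilibrium: consumers pay $21, producers receive $3, q = 363. (Wedge: pb − ps = 18.)
Burden on consumers: $3; on producers: $15. (They sum to $18.)

Consumers bear $3 per kilogram; producers bear $15 per kilogram.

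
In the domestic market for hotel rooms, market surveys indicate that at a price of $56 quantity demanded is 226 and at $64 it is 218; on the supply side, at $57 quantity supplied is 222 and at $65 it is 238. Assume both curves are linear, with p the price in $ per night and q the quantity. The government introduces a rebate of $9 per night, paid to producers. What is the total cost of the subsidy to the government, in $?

Government outlay = $2070.

Demand slope: (218 − 226)/(64 − 56) = -1, so qd = 282 − p.
Supply slope: (238 − 222)/(65 − 57) = 2, so qs = 2p + 108.
Without the subsidy, 282 − p = 2p + 108 gives 3p = 174, so p* = $58 and q* = 224.
With a per-unit subsidy paid to producers, each receives p + 9 per unit sold, so supply becomes qs = 2(p + 9) + 108.
New equilibrium: buyers pay $52, producers receive $61, q = 230. (Wedge: pb − ps = −9.)
Outlay = t · Q = 9 · 230 = $2070.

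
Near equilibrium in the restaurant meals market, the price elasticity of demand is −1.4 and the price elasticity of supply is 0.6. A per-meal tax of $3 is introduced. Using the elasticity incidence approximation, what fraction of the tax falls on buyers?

Buyers' share ≈ 0.3.

Incidence ratio: buyers' share ≈ εs / (εs + |εd|) = 0.6 / (0.6 + 1.4) = 0.3.
Supply is the less elastic side, so buyers bear the smaller share.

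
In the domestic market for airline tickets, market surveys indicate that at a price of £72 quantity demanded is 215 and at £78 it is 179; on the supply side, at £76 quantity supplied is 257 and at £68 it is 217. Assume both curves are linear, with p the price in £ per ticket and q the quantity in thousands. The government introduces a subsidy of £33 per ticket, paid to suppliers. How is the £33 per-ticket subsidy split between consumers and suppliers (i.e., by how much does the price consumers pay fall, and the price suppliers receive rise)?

Demand slope: (179 − 215)/(78 − 72) = -6, so qd = 647 − 6p.
Supply slope: (217 − 257)/(68 − 76) = 5, so qs = 5p − 123.
Without the subsidy, 647 − 6p = 5p − 123 gives 11p = 770, so p* = £70 and q* = 227.
With a per-unit subsidy paid to suppliers, each receives p + 33 per unit sold, so supply becomes qs = 5(p + 33) − 123.
New equilibrium: consumers pay £55, suppliers receive £88, q = 317. (Wedge: pb − ps = −33.)
Gain to consumers: £15; to suppliers: £18. (They sum to £33.)

Consumers gain £15 per ticket; suppliers gain £18 per ticket.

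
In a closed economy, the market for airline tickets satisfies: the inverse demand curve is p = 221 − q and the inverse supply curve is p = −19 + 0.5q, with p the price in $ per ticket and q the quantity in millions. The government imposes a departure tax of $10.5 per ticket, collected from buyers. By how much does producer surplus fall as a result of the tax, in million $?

Rewrite in direct form: qd = 221 − p and qs = 2p + 38.
Before the tax: set 221 − p = 2p + 38 → p* = $61, q* = 160.
With the tax collected from buyers, demand (in seller-price terms) shifts: qd = 221 − (p + 10.5).
Solving gives q = 153 with buyers paying $68 and producers receiving $57.5 (the $10.5 wedge).
ΔPS is the trapezoid between Q = 153 and Q = 160 of height $3.5: ½ · (160 + 153) · 3.5 = $547.75.

Producer surplus falls by $547.75 million.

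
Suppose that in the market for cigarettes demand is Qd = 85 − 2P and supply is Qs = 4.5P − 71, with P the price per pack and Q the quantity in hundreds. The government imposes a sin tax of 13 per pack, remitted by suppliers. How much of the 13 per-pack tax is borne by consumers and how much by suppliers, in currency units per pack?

Consumers bear 9 per pack; suppliers bear 4 per pack.

Without the tax, 85 − 2P = 4.5P − 71 gives 6.5P = 156, so P* = 24 and Q* = 37.
With the tax collected from suppliers, supply shifts: Qs = 4.5(P − 13) − 71.
New equilibrium: consumers pay 33, suppliers receive 20, Q = 19. (Wedge: Pb − Ps = 13.)
Burden on consumers: 9; on suppliers: 4. (They sum to 13.)
The less price-elastic side of the market bears the larger share of a per-unit tax.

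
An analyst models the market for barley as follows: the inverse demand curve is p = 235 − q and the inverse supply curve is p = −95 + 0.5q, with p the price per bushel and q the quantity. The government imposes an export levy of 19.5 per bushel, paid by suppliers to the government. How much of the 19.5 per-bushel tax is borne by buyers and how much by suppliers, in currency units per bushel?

Rewrite in direct form: qd = 235 − p and qs = 2p + 190.
Without the tax, 235 − p = 2p + 190 gives 3p = 45, so p* = 15 and q* = 220.
With the tax collected from suppliers, supply shifts: qs = 2(p − 19.5) + 190.
Solving gives q = 207 with buyers paying 28 and suppliers receiving 8.5 (the 19.5 wedge).
Burden on buyers: 13; on suppliers: 6.5. (They sum to 19.5.)

Buyers bear 13 per bushel; suppliers bear 6.5 per bushel.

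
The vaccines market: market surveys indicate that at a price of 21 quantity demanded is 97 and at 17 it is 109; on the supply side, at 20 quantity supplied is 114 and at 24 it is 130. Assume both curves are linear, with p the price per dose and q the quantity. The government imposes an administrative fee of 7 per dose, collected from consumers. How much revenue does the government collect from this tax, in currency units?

Demand slope: (109 − 97)/(17 − 21) = -3, so qd = 160 − 3p.
Supply slope: (130 − 114)/(24 − 20) = 4, so qs = 4p + 34.
Without the tax, 160 − 3p = 4p + 34 gives 7p = 126, so p* = 18 and q* = 106.
With the tax collected from consumers, demand (in seller-price terms) shifts: qd = 160 − 3(p + 7).
New equilibrium: consumers pay 22, suppliers receive 15, q = 94. (Wedge: pb − ps = 7.)
Revenue = t · Q = 7 · 94 = 658.

Tax revenue = 658.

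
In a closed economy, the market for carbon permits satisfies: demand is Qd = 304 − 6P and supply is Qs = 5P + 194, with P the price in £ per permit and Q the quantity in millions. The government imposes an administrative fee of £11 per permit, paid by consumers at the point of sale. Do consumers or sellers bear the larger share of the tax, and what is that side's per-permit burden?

Without the tax, 304 − 6P = 5P + 194 gives 11P = 110, so P* = £10 and Q* = 244.
With the tax collected from consumers, demand (in seller-price terms) shifts: Qd = 304 − 6(P + 11).
Solving gives Q = 214 with consumers paying £15 and sellers receiving £4 (the £11 wedge).
Per-permit burden: consumers £5, sellers £6.
Sellers take the larger share because supply is less price-elastic here (demand slope 6 vs supply slope 5).

Sellers bear the larger share: £6 per permit.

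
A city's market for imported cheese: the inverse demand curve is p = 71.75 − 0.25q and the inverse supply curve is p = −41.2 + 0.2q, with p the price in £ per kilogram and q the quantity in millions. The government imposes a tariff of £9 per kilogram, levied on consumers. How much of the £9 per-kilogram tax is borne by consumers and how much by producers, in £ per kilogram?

Consumers bear £5 per kilogram; producers bear £4 per kilogram.

Rewrite in direct form: qd = 287 − 4p and qs = 5p + 206.
Without the tax, 287 − 4p = 5p + 206 gives 9p = 81, so p* = £9 and q* = 251.
With the tax collected from consumers, demand (in seller-price terms) shifts: qd = 287 − 4(p + 9).
New equilibrium: consumers pay £14, producers receive £5, q = 231. (Wedge: pb − ps = 9.)
Burden on consumers: £5; on producers: £4. (They sum to £9.)
The less price-elastic side of the market bears the larger share of a per-unit tax.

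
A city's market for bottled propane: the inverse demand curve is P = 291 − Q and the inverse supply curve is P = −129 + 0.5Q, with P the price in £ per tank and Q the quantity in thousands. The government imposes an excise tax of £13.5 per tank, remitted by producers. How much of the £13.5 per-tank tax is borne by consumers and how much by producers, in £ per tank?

Consumers bear £9 per tank; producers bear £4.5 per tank.

Inverting to Q(P) form: Qd = 291 − P; Qs = 2P + 258.
Without the tax, 291 − P = 2P + 258 gives 3P = 33, so P* = £11 and Q* = 280.
With the tax collected from producers, supply shifts: Qs = 2(P − 13.5) + 258.
New equilibrium: consumers pay £20, producers receive £6.5, Q = 271. (Wedge: Pb − Ps = 13.5.)
Burden on consumers: £9; on producers: £4.5. (They sum to £13.5.)
The less price-elastic side of the market bears the larger share of a per-unit tax.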